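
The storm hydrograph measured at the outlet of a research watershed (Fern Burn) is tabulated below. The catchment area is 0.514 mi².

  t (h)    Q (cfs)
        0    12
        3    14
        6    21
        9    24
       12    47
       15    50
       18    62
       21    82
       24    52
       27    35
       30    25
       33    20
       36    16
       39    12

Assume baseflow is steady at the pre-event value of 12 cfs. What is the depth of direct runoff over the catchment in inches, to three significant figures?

d ≈ 2.75 in

Direct runoff: 0.0, 2.0, 9.0, 12.0, 35.0, 38.0, 50.0, 70.0, 40.0, 23.0, 13.0, 8.0, 4.0, 0.0 cfs; ΣQ_DR = 304.0 cfs.
V = ΣQ_DR · Δt = 304.0 × 10800 s = 3.283 × 10^6 ft³.
Over A = 0.514 mi², depth = V / A = 2.75 in.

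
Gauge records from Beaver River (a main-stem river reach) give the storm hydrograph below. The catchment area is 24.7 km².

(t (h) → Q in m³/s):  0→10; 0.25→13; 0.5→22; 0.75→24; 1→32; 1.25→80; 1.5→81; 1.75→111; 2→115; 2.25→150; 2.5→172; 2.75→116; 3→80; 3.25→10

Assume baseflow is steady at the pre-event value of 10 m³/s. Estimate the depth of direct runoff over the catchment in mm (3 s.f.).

d ≈ 31.9 mm

Direct runoff: 0.0, 3.0, 12.0, 14.0, 22.0, 70.0, 71.0, 101.0, 105.0, 140.0, 162.0, 106.0, 70.0, 0.0 m³/s; ΣQ_DR = 876.0 m³/s.
V = ΣQ_DR · Δt = 876.0 × 900 s = 7.884 × 10^5 m³.
Over A = 24.7 km², depth = V / A = 31.9 mm.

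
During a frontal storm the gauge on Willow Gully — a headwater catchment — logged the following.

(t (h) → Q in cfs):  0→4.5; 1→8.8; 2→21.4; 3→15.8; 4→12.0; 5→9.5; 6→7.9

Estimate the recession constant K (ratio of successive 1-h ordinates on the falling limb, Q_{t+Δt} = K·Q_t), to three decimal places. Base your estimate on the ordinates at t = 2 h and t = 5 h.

K ≈ 0.763

Using the recession-limb readings at t = 2 h and t = 5 h: Q falls from 21.4 to 9.5 cfs over 3 intervals.
K = (Q₂/Q₁)^(1/3) = (9.5/21.4)^(1/3) = 0.763.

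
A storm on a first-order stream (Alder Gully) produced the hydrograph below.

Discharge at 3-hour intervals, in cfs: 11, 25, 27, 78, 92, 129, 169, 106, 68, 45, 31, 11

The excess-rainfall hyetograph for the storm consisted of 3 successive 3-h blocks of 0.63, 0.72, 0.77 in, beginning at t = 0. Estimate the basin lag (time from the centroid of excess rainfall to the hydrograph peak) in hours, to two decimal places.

t_L ≈ 13.30 h

Centroid of excess rainfall: t_c = Σ P_i·t̄_i / ΣP_i = 4.6981 h (block centres at 1.5, 4.5, 7.5 h).
Hydrograph peak occurs at t = 18 h, so basin lag t_L = 18 − 4.6981 = 13.30 h.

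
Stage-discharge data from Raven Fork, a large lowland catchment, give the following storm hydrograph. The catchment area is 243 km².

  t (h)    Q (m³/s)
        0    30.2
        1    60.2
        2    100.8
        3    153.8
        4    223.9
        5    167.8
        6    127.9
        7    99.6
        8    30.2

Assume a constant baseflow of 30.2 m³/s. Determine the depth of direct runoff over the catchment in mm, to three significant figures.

Direct runoff: 0.0, 30.0, 70.6, 123.6, 193.7, 137.6, 97.7, 69.4, 0.0 m³/s; ΣQ_DR = 722.6 m³/s.
V = ΣQ_DR · Δt = 722.6 × 3600 s = 2.601 × 10^6 m³.
Over A = 243 km², depth = V / A = 10.7 mm.

d ≈ 10.7 mm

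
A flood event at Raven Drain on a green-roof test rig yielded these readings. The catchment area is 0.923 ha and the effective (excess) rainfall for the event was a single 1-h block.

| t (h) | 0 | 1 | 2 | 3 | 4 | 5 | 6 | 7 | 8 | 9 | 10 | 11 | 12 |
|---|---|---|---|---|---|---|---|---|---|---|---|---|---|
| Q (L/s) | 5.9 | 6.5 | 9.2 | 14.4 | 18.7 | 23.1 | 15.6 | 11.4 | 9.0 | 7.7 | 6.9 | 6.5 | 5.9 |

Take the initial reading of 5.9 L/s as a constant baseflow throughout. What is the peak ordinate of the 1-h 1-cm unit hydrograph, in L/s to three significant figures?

U_p ≈ 6.88 L/s

Direct runoff: 0.0, 0.6, 3.3, 8.5, 12.8, 17.2, 9.7, 5.5, 3.1, 1.8, 1.0, 0.6, 0.0 L/s; ΣQ_DR = 64.10 L/s, peak = 17.2 L/s.
Runoff depth d = ΣQ_DR·Δt / A = 64.10 × 3600 / (0.923 ha) = 25.00 mm.
The 1-cm UH is the DRH scaled by (10 mm)/d, so U_p = 17.2 × 10/25.00 = 6.88 L/s.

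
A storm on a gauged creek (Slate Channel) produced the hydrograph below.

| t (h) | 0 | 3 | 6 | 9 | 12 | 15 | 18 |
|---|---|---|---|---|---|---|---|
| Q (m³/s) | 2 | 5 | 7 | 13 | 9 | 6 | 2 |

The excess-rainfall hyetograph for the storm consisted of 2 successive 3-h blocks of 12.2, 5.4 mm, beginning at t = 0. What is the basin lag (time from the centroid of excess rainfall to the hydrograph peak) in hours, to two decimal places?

Centroid of excess rainfall: t_c = Σ P_i·t̄_i / ΣP_i = 2.4205 h (block centres at 1.5, 4.5 h).
Hydrograph peak occurs at t = 9 h, so basin lag t_L = 9 − 2.4205 = 6.58 h.

t_L ≈ 6.58 h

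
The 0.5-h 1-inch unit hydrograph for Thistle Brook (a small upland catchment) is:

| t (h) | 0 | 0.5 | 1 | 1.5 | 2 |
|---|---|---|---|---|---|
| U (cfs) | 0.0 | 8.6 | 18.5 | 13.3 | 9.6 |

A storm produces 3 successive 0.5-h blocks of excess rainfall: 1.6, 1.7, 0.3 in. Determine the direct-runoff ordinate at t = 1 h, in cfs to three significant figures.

By discrete convolution, Q_j = Σ (P_i / 1 in) · U_{j−i}.
At t = 1 h (j=2): Q = (1.6/1)·18.5 + (1.7/1)·8.6 + (0.3/1)·0.0 = 44.2 cfs.

Q ≈ 44.2 cfs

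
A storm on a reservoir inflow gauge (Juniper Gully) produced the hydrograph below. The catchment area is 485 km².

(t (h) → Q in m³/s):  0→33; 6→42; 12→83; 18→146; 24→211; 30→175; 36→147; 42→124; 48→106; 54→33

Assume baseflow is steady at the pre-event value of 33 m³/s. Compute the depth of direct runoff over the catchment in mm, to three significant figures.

d ≈ 34.3 mm

Direct runoff: 0.0, 9.0, 50.0, 113.0, 178.0, 142.0, 114.0, 91.0, 73.0, 0.0 m³/s; ΣQ_DR = 770.0 m³/s.
V = ΣQ_DR · Δt = 770.0 × 21600 s = 1.663 × 10^7 m³.
Over A = 485 km², depth = V / A = 34.3 mm.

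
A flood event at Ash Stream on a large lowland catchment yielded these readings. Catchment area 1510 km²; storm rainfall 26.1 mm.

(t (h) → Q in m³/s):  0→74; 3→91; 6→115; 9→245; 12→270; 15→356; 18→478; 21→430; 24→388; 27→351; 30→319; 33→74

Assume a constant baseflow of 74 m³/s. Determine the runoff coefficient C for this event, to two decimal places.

ΣQ_DR = 2303 m³/s; V = ΣQ_DR·Δt = 2.487 × 10^7 m³.
Runoff depth d = V / A = 16.47 mm.
C = d / P = 16.47 / 26.1 = 0.63.

C ≈ 0.63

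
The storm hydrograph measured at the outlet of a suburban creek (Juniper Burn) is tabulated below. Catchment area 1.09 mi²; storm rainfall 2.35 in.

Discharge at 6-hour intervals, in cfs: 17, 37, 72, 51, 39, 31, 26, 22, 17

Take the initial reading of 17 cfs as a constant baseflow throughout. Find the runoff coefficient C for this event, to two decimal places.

C ≈ 0.58

ΣQ_DR = 159.0 cfs; V = ΣQ_DR·Δt = 3.434 × 10^6 ft³.
Runoff depth d = V / A = 1.356 in.
C = d / P = 1.356 / 2.35 = 0.58.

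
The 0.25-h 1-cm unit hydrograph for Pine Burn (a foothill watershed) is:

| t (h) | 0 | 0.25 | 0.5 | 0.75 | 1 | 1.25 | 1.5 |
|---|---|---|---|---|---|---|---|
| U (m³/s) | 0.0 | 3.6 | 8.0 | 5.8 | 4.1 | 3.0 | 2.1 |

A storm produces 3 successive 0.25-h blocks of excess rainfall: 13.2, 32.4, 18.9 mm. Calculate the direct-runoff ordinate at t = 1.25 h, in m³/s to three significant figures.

By discrete convolution, Q_j = Σ (P_i / 10 mm) · U_{j−i}.
At t = 1.25 h (j=5): Q = (13.2/10)·3.0 + (32.4/10)·4.1 + (18.9/10)·5.8 = 28.2 m³/s.

Q ≈ 28.2 m³/s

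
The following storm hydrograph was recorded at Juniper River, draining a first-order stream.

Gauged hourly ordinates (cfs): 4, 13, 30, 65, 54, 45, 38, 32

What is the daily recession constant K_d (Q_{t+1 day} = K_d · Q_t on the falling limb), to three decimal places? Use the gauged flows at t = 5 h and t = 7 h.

Between t = 5 h and t = 7 h the flow falls from 45 to 32 cfs over 2×1 h = 2 h.
Per-interval ratio K = (32/45)^(1/2) = 0.8433; K_d = K^(24/1) = 0.017.

K_d ≈ 0.017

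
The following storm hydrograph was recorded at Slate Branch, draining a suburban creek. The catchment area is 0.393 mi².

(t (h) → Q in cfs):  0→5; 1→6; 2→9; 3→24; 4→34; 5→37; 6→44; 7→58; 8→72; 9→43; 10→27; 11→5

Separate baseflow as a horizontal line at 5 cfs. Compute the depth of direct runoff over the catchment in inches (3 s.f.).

Direct runoff: 0.0, 1.0, 4.0, 19.0, 29.0, 32.0, 39.0, 53.0, 67.0, 38.0, 22.0, 0.0 cfs; ΣQ_DR = 304.0 cfs.
V = ΣQ_DR · Δt = 304.0 × 3600 s = 1.094 × 10^6 ft³.
Over A = 0.393 mi², depth = V / A = 1.20 in.

d ≈ 1.20 in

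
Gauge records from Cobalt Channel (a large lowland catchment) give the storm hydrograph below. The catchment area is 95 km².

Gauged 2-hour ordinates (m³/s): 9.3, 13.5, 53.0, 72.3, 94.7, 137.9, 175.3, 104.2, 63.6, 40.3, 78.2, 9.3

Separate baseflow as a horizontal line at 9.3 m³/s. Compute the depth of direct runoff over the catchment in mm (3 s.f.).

d ≈ 56.1 mm

Direct runoff: 0.0, 4.2, 43.7, 63.0, 85.4, 128.6, 166.0, 94.9, 54.3, 31.0, 68.9, 0.0 m³/s; ΣQ_DR = 740.0 m³/s.
V = ΣQ_DR · Δt = 740.0 × 7200 s = 5.328 × 10^6 m³.
Over A = 95 km², depth = V / A = 56.1 mm.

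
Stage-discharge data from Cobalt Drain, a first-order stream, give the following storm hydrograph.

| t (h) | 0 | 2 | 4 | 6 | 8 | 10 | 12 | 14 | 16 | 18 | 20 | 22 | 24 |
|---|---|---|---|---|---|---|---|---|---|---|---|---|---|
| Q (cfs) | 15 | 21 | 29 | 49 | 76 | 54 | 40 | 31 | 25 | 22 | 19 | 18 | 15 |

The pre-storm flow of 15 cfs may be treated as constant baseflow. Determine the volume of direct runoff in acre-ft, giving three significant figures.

Direct-runoff ordinates (Q − Q_b): 0.0, 6.0, 14.0, 34.0, 61.0, 39.0, 25.0, 16.0, 10.0, 7.0, 4.0, 3.0, 0.0 cfs.
ΣQ_DR = 219.0 cfs.
With Δt = 2 h = 7200 s, V = ΣQ_DR · Δt = 219.0 × 7200 = 1.58 × 10^6 ft³ = 36.2 acre-ft.

V ≈ 36.2 acre-ft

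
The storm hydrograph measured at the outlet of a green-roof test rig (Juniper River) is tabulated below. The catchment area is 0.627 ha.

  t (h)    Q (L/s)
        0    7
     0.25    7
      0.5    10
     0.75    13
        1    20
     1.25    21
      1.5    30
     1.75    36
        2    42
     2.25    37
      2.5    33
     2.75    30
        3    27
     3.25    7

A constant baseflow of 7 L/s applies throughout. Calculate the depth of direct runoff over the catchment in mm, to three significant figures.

Direct runoff: 0.0, 0.0, 3.0, 6.0, 13.0, 14.0, 23.0, 29.0, 35.0, 30.0, 26.0, 23.0, 20.0, 0.0 L/s; ΣQ_DR = 222.0 L/s.
V = ΣQ_DR · Δt = 222.0 × 900 s = 1.998 × 10^5 L.
Over A = 0.627 ha, depth = V / A = 31.9 mm.

d ≈ 31.9 mm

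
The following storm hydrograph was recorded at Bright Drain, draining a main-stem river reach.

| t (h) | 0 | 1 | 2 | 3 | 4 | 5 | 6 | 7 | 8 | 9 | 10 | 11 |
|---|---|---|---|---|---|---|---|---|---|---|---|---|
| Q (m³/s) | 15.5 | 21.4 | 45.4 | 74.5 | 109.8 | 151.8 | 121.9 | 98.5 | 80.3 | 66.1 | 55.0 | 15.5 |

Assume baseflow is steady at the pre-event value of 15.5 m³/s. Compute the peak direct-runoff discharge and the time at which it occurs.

Q_p = 136.3 m³/s at t = 5 h

Subtracting baseflow gives direct-runoff ordinates: 0.0, 5.9, 29.9, 59.0, 94.3, 136.3, 106.4, 83.0, 64.8, 50.6, 39.5, 0.0 m³/s.
The maximum is 136.3 m³/s, occurring at the reading for t = 5 h.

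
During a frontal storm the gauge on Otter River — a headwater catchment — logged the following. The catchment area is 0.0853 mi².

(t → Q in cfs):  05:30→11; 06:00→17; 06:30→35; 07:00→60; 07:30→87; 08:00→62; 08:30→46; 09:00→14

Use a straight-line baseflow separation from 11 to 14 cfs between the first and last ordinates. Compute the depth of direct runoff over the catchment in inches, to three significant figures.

Direct runoff: 0.00, 5.57, 23.14, 47.71, 74.29, 48.86, 32.43, 0.00 cfs; ΣQ_DR = 232.0 cfs.
V = ΣQ_DR · Δt = 232.0 × 1800 s = 4.176 × 10^5 ft³.
Over A = 0.0853 mi², depth = V / A = 2.11 in.

d ≈ 2.11 in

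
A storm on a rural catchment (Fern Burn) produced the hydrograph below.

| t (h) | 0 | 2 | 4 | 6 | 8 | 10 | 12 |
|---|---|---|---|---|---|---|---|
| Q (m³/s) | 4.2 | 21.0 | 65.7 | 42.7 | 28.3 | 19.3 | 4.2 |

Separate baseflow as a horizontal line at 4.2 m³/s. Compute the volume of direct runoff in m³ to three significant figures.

V ≈ 1.12 × 10^6 m³

Direct-runoff ordinates (Q − Q_b): 0.0, 16.8, 61.5, 38.5, 24.1, 15.1, 0.0 m³/s.
ΣQ_DR = 156.0 m³/s.
With Δt = 2 h = 7200 s, V = ΣQ_DR · Δt = 156.0 × 7200 = 1.12 × 10^6 m³.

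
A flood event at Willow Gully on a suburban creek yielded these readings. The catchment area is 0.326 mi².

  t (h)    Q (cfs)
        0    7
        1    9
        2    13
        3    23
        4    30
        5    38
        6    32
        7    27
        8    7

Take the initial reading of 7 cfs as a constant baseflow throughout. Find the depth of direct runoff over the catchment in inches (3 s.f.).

d ≈ 0.585 in

Direct runoff: 0.0, 2.0, 6.0, 16.0, 23.0, 31.0, 25.0, 20.0, 0.0 cfs; ΣQ_DR = 123.0 cfs.
V = ΣQ_DR · Δt = 123.0 × 3600 s = 4.428 × 10^5 ft³.
Over A = 0.326 mi², depth = V / A = 0.585 in.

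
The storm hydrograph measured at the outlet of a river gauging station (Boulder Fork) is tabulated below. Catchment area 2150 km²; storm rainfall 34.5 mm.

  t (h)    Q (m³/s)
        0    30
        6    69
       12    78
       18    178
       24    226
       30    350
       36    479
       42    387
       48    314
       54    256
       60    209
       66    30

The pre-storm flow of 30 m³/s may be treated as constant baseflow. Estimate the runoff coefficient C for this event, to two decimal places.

C ≈ 0.65

ΣQ_DR = 2246 m³/s; V = ΣQ_DR·Δt = 4.851 × 10^7 m³.
Runoff depth d = V / A = 22.56 mm.
C = d / P = 22.56 / 34.5 = 0.65.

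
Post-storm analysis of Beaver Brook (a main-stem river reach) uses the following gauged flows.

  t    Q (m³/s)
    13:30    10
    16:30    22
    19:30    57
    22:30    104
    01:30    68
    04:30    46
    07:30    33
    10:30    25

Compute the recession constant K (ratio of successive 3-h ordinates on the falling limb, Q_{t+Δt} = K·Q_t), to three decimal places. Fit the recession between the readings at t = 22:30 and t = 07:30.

Using the recession-limb readings at t = 22:30 and t = 07:30: Q falls from 104 to 33 m³/s over 3 intervals.
K = (Q₂/Q₁)^(1/3) = (33/104)^(1/3) = 0.682.

K ≈ 0.682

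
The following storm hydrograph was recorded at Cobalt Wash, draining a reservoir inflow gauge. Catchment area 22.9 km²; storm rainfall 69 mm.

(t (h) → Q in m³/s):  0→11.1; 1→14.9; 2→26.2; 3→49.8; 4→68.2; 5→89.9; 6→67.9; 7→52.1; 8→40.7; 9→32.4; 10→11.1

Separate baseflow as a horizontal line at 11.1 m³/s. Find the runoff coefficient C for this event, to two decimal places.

C ≈ 0.78

ΣQ_DR = 342.2 m³/s; V = ΣQ_DR·Δt = 1.232 × 10^6 m³.
Runoff depth d = V / A = 53.80 mm.
C = d / P = 53.80 / 69 = 0.78.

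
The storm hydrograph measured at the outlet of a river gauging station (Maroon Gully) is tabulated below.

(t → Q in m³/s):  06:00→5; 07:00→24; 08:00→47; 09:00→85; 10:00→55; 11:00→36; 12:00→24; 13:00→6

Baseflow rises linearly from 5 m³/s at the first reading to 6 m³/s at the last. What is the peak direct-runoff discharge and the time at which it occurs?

Subtracting baseflow gives direct-runoff ordinates: 0.00, 18.86, 41.71, 79.57, 49.43, 30.29, 18.14, 0.00 m³/s.
The maximum is 79.57 m³/s, occurring at the reading for t = 09:00.

Q_p = 79.57 m³/s at t = 09:00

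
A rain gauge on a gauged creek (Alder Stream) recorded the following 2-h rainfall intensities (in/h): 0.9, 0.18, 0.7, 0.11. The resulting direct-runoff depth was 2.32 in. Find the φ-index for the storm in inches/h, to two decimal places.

Only the 2 blocks with intensity above φ contribute runoff: 0.9, 0.7 in/h.
Σ(I−φ)·Δt = d  ⇒  (0.9+0.7 − 2φ)·2 = 2.32
φ = (1.600 − 2.32/2) / 2 = 0.22 in/h.

φ ≈ 0.22 in/h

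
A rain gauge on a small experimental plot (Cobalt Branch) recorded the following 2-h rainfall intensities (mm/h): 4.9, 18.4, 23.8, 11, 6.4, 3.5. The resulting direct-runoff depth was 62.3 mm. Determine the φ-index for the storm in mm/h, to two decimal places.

Only the 3 blocks with intensity above φ contribute runoff: 18.4, 23.8, 11 mm/h.
Σ(I−φ)·Δt = d  ⇒  (18.4+23.8+11 − 3φ)·2 = 62.3
φ = (53.20 − 62.3/2) / 3 = 7.35 mm/h.

φ ≈ 7.35 mm/h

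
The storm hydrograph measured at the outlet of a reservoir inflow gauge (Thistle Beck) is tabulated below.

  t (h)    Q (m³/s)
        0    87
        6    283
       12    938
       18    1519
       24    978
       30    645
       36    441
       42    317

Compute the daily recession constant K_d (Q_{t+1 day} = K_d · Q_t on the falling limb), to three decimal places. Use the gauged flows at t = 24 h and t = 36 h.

Between t = 24 h and t = 36 h the flow falls from 978 to 441 m³/s over 2×6 h = 12 h.
Per-interval ratio K = (441/978)^(1/2) = 0.6715; K_d = K^(24/6) = 0.203.

K_d ≈ 0.203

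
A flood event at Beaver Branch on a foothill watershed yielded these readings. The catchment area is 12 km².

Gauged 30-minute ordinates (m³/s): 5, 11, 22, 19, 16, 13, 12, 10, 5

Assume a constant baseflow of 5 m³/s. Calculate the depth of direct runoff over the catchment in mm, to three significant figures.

Direct runoff: 0.0, 6.0, 17.0, 14.0, 11.0, 8.0, 7.0, 5.0, 0.0 m³/s; ΣQ_DR = 68.00 m³/s.
V = ΣQ_DR · Δt = 68.00 × 1800 s = 1.224 × 10^5 m³.
Over A = 12 km², depth = V / A = 10.2 mm.

d ≈ 10.2 mm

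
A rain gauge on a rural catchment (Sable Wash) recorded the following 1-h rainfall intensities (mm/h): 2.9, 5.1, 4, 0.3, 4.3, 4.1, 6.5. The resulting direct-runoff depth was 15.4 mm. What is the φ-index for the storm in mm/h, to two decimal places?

Only the 6 blocks with intensity above φ contribute runoff: 2.9, 5.1, 4, 4.3, 4.1, 6.5 mm/h.
Σ(I−φ)·Δt = d  ⇒  (2.9+5.1+4+4.3+4.1+6.5 − 6φ)·1 = 15.4
φ = (26.90 − 15.4/1) / 6 = 1.92 mm/h.

φ ≈ 1.92 mm/h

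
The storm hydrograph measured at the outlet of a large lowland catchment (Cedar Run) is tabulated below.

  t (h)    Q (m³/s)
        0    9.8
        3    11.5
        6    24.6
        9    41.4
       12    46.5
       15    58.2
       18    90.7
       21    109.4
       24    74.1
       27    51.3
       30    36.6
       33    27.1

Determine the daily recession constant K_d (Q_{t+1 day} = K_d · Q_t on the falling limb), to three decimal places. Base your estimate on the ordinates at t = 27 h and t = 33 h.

K_d ≈ 0.078

Between t = 27 h and t = 33 h the flow falls from 51.3 to 27.1 m³/s over 2×3 h = 6 h.
Per-interval ratio K = (27.1/51.3)^(1/2) = 0.7268; K_d = K^(24/3) = 0.078.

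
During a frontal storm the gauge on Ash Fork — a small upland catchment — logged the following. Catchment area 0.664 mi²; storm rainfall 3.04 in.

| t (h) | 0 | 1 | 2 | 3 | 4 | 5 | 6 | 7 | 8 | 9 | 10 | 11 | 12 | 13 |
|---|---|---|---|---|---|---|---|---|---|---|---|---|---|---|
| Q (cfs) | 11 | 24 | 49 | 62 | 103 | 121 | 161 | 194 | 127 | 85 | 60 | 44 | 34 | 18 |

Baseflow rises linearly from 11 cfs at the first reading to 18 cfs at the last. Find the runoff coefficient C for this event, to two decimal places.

ΣQ_DR = 890.0 cfs; V = ΣQ_DR·Δt = 3.204 × 10^6 ft³.
Runoff depth d = V / A = 2.077 in.
C = d / P = 2.077 / 3.04 = 0.68.

C ≈ 0.68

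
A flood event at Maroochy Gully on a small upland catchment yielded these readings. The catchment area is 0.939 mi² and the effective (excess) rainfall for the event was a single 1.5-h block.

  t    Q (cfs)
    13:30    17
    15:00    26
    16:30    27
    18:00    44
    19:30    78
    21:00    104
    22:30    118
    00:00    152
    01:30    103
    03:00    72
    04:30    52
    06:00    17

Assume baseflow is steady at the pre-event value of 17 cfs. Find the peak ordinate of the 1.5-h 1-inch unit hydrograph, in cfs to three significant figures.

U_p ≈ 90.0 cfs

Direct runoff: 0.0, 9.0, 10.0, 27.0, 61.0, 87.0, 101.0, 135.0, 86.0, 55.0, 35.0, 0.0 cfs; ΣQ_DR = 606.0 cfs, peak = 135.0 cfs.
Runoff depth d = ΣQ_DR·Δt / A = 606.0 × 5400 / (0.939 mi²) = 1.500 in.
The 1-inch UH is the DRH scaled by (1 in)/d, so U_p = 135.0 × 1/1.500 = 90.0 cfs.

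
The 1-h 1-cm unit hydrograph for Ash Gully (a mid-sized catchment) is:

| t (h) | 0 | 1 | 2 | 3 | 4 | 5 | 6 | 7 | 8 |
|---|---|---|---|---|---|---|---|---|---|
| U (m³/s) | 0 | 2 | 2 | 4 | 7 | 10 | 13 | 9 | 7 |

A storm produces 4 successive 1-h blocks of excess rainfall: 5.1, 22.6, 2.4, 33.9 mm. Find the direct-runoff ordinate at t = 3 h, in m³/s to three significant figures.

By discrete convolution, Q_j = Σ (P_i / 10 mm) · U_{j−i}.
At t = 3 h (j=3): Q = (5.1/10)·4 + (22.6/10)·2 + (2.4/10)·2 + (33.9/10)·0 = 7.04 m³/s.

Q ≈ 7.04 m³/s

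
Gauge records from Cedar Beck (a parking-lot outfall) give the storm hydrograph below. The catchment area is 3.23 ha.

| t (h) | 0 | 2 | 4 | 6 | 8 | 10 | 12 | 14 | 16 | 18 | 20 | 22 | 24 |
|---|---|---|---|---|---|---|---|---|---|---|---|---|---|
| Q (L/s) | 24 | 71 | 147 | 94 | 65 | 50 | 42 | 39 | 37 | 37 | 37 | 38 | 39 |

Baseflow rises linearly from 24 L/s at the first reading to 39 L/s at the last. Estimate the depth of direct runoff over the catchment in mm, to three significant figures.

d ≈ 69.2 mm

Direct runoff: 0.00, 45.75, 120.50, 66.25, 36.00, 19.75, 10.50, 6.25, 3.00, 1.75, 0.50, 0.25, 0.00 L/s; ΣQ_DR = 310.5 L/s.
V = ΣQ_DR · Δt = 310.5 × 7200 s = 2.236 × 10^6 L.
Over A = 3.23 ha, depth = V / A = 69.2 mm.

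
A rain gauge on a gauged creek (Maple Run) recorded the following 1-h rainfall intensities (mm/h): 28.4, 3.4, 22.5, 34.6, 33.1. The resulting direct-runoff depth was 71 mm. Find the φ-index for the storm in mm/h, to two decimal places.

φ ≈ 11.90 mm/h

Only the 4 blocks with intensity above φ contribute runoff: 28.4, 22.5, 34.6, 33.1 mm/h.
Σ(I−φ)·Δt = d  ⇒  (28.4+22.5+34.6+33.1 − 4φ)·1 = 71
φ = (118.6 − 71/1) / 4 = 11.90 mm/h.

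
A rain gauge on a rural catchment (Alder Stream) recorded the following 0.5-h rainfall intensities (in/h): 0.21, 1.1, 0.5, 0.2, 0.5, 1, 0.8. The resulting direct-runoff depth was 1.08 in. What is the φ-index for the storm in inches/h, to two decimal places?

φ ≈ 0.35 in/h

Only the 5 blocks with intensity above φ contribute runoff: 1.1, 0.5, 0.5, 1, 0.8 in/h.
Σ(I−φ)·Δt = d  ⇒  (1.1+0.5+0.5+1+0.8 − 5φ)·0.5 = 1.08
φ = (3.900 − 1.08/0.5) / 5 = 0.35 in/h.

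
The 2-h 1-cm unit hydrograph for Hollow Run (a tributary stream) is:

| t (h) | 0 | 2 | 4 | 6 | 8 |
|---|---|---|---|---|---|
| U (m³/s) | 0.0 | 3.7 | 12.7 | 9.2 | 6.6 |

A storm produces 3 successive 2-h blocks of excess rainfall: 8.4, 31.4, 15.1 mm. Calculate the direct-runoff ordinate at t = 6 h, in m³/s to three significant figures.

Q ≈ 53.2 m³/s

By discrete convolution, Q_j = Σ (P_i / 10 mm) · U_{j−i}.
At t = 6 h (j=3): Q = (8.4/10)·9.2 + (31.4/10)·12.7 + (15.1/10)·3.7 = 53.2 m³/s.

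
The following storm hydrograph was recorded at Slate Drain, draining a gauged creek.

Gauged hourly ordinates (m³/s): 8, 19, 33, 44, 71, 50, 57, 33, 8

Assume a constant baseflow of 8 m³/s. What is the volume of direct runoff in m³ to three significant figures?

Direct-runoff ordinates (Q − Q_b): 0.0, 11.0, 25.0, 36.0, 63.0, 42.0, 49.0, 25.0, 0.0 m³/s.
ΣQ_DR = 251.0 m³/s.
With Δt = 1 h = 3600 s, V = ΣQ_DR · Δt = 251.0 × 3600 = 9.04 × 10^5 m³.

V ≈ 9.04 × 10^5 m³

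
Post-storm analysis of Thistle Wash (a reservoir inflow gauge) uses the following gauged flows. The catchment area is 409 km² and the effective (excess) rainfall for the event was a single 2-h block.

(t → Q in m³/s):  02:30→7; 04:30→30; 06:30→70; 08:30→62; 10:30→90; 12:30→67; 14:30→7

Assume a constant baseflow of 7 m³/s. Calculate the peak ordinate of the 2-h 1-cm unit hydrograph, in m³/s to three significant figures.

Direct runoff: 0.0, 23.0, 63.0, 55.0, 83.0, 60.0, 0.0 m³/s; ΣQ_DR = 284.0 m³/s, peak = 83.0 m³/s.
Runoff depth d = ΣQ_DR·Δt / A = 284.0 × 7200 / (409 km²) = 5.000 mm.
The 1-cm UH is the DRH scaled by (10 mm)/d, so U_p = 83.0 × 10/5.000 = 166 m³/s.

U_p ≈ 166 m³/s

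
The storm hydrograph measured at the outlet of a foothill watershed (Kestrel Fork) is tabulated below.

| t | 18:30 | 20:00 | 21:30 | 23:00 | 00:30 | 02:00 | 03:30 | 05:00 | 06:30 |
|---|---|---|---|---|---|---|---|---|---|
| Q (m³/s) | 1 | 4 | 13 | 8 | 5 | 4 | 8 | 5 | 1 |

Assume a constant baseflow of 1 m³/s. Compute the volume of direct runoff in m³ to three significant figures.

V ≈ 2.16 × 10^5 m³

Direct-runoff ordinates (Q − Q_b): 0.0, 3.0, 12.0, 7.0, 4.0, 3.0, 7.0, 4.0, 0.0 m³/s.
ΣQ_DR = 40.00 m³/s.
With Δt = 1.5 h = 5400 s, V = ΣQ_DR · Δt = 40.00 × 5400 = 2.16 × 10^5 m³.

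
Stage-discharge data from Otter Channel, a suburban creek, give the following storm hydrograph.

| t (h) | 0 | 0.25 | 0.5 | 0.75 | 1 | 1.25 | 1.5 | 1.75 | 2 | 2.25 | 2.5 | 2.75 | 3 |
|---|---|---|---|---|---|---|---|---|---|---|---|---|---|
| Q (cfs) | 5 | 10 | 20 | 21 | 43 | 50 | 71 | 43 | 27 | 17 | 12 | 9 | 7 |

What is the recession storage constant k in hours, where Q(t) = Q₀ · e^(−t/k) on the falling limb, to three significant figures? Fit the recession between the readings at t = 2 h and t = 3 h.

On the falling limb, Q drops from 27 to 7 cfs between t = 2 h and t = 3 h (Δt = 1 h).
k = −Δt / ln(Q₂/Q₁) = −1 / ln(7/27) = 0.741 h.

k ≈ 0.741 h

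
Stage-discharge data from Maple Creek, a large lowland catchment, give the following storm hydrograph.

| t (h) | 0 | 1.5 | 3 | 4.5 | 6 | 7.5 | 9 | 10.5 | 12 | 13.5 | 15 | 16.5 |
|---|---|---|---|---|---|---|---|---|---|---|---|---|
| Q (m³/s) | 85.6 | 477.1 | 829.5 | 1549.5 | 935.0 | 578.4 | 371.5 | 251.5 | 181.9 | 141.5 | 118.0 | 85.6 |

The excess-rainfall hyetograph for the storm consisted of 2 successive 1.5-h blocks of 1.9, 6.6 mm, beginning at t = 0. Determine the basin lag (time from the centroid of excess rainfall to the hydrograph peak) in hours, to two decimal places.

Centroid of excess rainfall: t_c = Σ P_i·t̄_i / ΣP_i = 1.9147 h (block centres at 0.75, 2.25 h).
Hydrograph peak occurs at t = 4.5 h, so basin lag t_L = 4.5 − 1.9147 = 2.59 h.

t_L ≈ 2.59 h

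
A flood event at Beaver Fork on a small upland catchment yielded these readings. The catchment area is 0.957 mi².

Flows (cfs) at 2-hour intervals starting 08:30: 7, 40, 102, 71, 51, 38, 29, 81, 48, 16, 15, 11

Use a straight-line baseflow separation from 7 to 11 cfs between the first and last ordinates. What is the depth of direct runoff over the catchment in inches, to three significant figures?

d ≈ 1.30 in

Direct runoff: 0.00, 32.64, 94.27, 62.91, 42.55, 29.18, 19.82, 71.45, 38.09, 5.73, 4.36, 0.00 cfs; ΣQ_DR = 401.0 cfs.
V = ΣQ_DR · Δt = 401.0 × 7200 s = 2.887 × 10^6 ft³.
Over A = 0.957 mi², depth = V / A = 1.30 in.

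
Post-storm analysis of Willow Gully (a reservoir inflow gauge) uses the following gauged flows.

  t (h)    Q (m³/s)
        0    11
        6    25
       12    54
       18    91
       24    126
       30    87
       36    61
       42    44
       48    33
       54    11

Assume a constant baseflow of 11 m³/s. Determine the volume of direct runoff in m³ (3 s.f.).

V ≈ 9.35 × 10^6 m³

Direct-runoff ordinates (Q − Q_b): 0.0, 14.0, 43.0, 80.0, 115.0, 76.0, 50.0, 33.0, 22.0, 0.0 m³/s.
ΣQ_DR = 433.0 m³/s.
With Δt = 6 h = 21600 s, V = ΣQ_DR · Δt = 433.0 × 21600 = 9.35 × 10^6 m³.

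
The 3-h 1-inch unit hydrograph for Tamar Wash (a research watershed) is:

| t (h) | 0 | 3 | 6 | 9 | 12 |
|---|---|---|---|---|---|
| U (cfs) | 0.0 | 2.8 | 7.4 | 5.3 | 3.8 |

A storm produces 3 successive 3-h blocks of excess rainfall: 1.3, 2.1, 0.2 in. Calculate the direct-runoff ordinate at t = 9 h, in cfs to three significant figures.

By discrete convolution, Q_j = Σ (P_i / 1 in) · U_{j−i}.
At t = 9 h (j=3): Q = (1.3/1)·5.3 + (2.1/1)·7.4 + (0.2/1)·2.8 = 23.0 cfs.

Q ≈ 23.0 cfs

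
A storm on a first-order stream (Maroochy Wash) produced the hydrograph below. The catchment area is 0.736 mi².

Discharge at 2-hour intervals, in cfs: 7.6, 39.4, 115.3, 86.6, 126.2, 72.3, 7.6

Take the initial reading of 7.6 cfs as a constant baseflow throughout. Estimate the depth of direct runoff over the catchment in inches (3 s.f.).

d ≈ 1.69 in

Direct runoff: 0.0, 31.8, 107.7, 79.0, 118.6, 64.7, 0.0 cfs; ΣQ_DR = 401.8 cfs.
V = ΣQ_DR · Δt = 401.8 × 7200 s = 2.893 × 10^6 ft³.
Over A = 0.736 mi², depth = V / A = 1.69 in.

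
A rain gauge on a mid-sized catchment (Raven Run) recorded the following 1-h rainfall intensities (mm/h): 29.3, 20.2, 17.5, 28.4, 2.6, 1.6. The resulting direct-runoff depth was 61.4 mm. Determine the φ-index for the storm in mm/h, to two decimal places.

Only the 4 blocks with intensity above φ contribute runoff: 29.3, 20.2, 17.5, 28.4 mm/h.
Σ(I−φ)·Δt = d  ⇒  (29.3+20.2+17.5+28.4 − 4φ)·1 = 61.4
φ = (95.40 − 61.4/1) / 4 = 8.50 mm/h.

φ ≈ 8.50 mm/h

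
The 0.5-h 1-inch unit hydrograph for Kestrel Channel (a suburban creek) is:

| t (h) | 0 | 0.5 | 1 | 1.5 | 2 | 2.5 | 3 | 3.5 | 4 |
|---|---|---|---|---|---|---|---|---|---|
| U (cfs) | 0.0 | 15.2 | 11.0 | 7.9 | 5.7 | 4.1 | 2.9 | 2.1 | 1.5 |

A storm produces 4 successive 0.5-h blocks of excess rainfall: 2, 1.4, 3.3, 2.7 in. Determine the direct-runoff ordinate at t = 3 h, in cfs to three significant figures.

By discrete convolution, Q_j = Σ (P_i / 1 in) · U_{j−i}.
At t = 3 h (j=6): Q = (2/1)·2.9 + (1.4/1)·4.1 + (3.3/1)·5.7 + (2.7/1)·7.9 = 51.7 cfs.

Q ≈ 51.7 cfs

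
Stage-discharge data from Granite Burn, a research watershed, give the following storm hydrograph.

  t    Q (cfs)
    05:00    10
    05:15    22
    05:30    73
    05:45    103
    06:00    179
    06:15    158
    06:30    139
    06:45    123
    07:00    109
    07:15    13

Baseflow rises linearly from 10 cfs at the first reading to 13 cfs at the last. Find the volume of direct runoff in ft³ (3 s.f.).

Direct-runoff ordinates (Q − Q_b): 0.00, 11.67, 62.33, 92.00, 167.67, 146.33, 127.00, 110.67, 96.33, 0.00 cfs.
ΣQ_DR = 814.0 cfs.
With Δt = 0.25 h = 900 s, V = ΣQ_DR · Δt = 814.0 × 900 = 7.33 × 10^5 ft³.

V ≈ 7.33 × 10^5 ft³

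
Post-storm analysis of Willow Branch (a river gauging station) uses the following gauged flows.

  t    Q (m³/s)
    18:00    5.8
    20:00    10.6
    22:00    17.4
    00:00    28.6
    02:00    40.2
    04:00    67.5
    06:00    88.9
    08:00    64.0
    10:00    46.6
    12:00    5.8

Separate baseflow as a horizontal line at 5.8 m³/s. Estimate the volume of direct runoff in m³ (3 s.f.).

Direct-runoff ordinates (Q − Q_b): 0.0, 4.8, 11.6, 22.8, 34.4, 61.7, 83.1, 58.2, 40.8, 0.0 m³/s.
ΣQ_DR = 317.4 m³/s.
With Δt = 2 h = 7200 s, V = ΣQ_DR · Δt = 317.4 × 7200 = 2.29 × 10^6 m³.

V ≈ 2.29 × 10^6 m³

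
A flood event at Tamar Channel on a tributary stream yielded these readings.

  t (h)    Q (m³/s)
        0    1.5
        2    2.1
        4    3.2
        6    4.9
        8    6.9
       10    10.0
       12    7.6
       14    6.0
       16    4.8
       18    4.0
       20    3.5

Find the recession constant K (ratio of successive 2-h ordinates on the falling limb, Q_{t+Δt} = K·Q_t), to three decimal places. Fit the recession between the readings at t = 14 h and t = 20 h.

Using the recession-limb readings at t = 14 h and t = 20 h: Q falls from 6.0 to 3.5 m³/s over 3 intervals.
K = (Q₂/Q₁)^(1/3) = (3.5/6.0)^(1/3) = 0.836.

K ≈ 0.836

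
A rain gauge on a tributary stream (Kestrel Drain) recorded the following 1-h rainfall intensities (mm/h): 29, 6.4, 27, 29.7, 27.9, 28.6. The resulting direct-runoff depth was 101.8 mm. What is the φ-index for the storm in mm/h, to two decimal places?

Only the 5 blocks with intensity above φ contribute runoff: 29, 27, 29.7, 27.9, 28.6 mm/h.
Σ(I−φ)·Δt = d  ⇒  (29+27+29.7+27.9+28.6 − 5φ)·1 = 101.8
φ = (142.2 − 101.8/1) / 5 = 8.08 mm/h.

φ ≈ 8.08 mm/h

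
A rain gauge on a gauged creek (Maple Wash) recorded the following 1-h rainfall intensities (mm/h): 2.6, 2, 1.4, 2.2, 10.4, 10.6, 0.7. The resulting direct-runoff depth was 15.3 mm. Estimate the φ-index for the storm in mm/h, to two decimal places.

φ ≈ 2.85 mm/h

Only the 2 blocks with intensity above φ contribute runoff: 10.4, 10.6 mm/h.
Σ(I−φ)·Δt = d  ⇒  (10.4+10.6 − 2φ)·1 = 15.3
φ = (21.00 − 15.3/1) / 2 = 2.85 mm/h.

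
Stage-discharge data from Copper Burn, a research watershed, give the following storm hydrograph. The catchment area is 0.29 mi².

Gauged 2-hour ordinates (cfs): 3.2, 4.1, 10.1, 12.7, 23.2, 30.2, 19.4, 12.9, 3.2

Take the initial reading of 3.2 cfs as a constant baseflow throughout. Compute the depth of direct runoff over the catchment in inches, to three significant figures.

Direct runoff: 0.0, 0.9, 6.9, 9.5, 20.0, 27.0, 16.2, 9.7, 0.0 cfs; ΣQ_DR = 90.20 cfs.
V = ΣQ_DR · Δt = 90.20 × 7200 s = 6.494 × 10^5 ft³.
Over A = 0.29 mi², depth = V / A = 0.964 in.

d ≈ 0.964 in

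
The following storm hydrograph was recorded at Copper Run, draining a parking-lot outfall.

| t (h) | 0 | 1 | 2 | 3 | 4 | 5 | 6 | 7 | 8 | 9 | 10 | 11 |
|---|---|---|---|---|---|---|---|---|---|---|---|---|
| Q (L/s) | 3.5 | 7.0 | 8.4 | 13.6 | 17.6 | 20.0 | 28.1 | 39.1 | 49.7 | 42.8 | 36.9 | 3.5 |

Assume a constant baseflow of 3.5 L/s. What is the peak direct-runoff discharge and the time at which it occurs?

Subtracting baseflow gives direct-runoff ordinates: 0.0, 3.5, 4.9, 10.1, 14.1, 16.5, 24.6, 35.6, 46.2, 39.3, 33.4, 0.0 L/s.
The maximum is 46.2 L/s, occurring at the reading for t = 8 h.

Q_p = 46.2 L/s at t = 8 h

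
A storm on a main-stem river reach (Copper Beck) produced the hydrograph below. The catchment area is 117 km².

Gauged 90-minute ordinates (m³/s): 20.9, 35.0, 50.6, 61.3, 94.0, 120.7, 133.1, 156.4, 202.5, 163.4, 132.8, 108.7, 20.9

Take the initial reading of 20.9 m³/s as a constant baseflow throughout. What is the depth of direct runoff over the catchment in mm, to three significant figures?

Direct runoff: 0.0, 14.1, 29.7, 40.4, 73.1, 99.8, 112.2, 135.5, 181.6, 142.5, 111.9, 87.8, 0.0 m³/s; ΣQ_DR = 1029 m³/s.
V = ΣQ_DR · Δt = 1029 × 5400 s = 5.554 × 10^6 m³.
Over A = 117 km², depth = V / A = 47.5 mm.

d ≈ 47.5 mm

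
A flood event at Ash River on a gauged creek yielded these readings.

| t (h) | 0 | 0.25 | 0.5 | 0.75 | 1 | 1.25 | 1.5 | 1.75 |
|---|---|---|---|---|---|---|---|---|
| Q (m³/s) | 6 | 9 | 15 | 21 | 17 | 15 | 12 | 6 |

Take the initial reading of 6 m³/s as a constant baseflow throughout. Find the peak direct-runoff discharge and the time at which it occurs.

Subtracting baseflow gives direct-runoff ordinates: 0.0, 3.0, 9.0, 15.0, 11.0, 9.0, 6.0, 0.0 m³/s.
The maximum is 15.0 m³/s, occurring at the reading for t = 0.75 h.

Q_p = 15.0 m³/s at t = 0.75 h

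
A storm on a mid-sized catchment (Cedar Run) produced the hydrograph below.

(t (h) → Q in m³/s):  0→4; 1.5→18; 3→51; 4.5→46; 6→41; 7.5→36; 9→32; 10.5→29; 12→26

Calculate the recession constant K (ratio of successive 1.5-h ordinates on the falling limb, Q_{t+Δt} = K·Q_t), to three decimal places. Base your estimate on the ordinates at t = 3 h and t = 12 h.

K ≈ 0.894

Using the recession-limb readings at t = 3 h and t = 12 h: Q falls from 51 to 26 m³/s over 6 intervals.
K = (Q₂/Q₁)^(1/6) = (26/51)^(1/6) = 0.894.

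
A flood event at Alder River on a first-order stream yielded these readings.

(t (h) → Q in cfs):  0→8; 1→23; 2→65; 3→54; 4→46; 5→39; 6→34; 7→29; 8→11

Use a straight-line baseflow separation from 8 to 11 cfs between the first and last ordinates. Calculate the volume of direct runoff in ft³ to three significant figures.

V ≈ 8.05 × 10^5 ft³

Direct-runoff ordinates (Q − Q_b): 0.00, 14.62, 56.25, 44.88, 36.50, 29.12, 23.75, 18.38, 0.00 cfs.
ΣQ_DR = 223.5 cfs.
With Δt = 1 h = 3600 s, V = ΣQ_DR · Δt = 223.5 × 3600 = 8.05 × 10^5 ft³.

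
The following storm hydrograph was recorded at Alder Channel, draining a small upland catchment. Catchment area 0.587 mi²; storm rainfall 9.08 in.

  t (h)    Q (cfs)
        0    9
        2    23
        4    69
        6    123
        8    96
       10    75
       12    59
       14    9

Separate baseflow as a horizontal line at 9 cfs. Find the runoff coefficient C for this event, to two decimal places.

ΣQ_DR = 391.0 cfs; V = ΣQ_DR·Δt = 2.815 × 10^6 ft³.
Runoff depth d = V / A = 2.064 in.
C = d / P = 2.064 / 9.08 = 0.23.

C ≈ 0.23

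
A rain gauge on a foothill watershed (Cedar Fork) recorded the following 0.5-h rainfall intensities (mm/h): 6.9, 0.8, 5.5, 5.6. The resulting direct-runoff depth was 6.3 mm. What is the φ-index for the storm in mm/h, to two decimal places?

Only the 3 blocks with intensity above φ contribute runoff: 6.9, 5.5, 5.6 mm/h.
Σ(I−φ)·Δt = d  ⇒  (6.9+5.5+5.6 − 3φ)·0.5 = 6.3
φ = (18.00 − 6.3/0.5) / 3 = 1.80 mm/h.

φ ≈ 1.80 mm/h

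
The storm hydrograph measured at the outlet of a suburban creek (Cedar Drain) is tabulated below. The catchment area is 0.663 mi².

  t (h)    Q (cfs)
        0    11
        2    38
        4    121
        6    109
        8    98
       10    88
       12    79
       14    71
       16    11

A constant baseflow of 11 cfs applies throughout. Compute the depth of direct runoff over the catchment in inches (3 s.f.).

Direct runoff: 0.0, 27.0, 110.0, 98.0, 87.0, 77.0, 68.0, 60.0, 0.0 cfs; ΣQ_DR = 527.0 cfs.
V = ΣQ_DR · Δt = 527.0 × 7200 s = 3.794 × 10^6 ft³.
Over A = 0.663 mi², depth = V / A = 2.46 in.

d ≈ 2.46 in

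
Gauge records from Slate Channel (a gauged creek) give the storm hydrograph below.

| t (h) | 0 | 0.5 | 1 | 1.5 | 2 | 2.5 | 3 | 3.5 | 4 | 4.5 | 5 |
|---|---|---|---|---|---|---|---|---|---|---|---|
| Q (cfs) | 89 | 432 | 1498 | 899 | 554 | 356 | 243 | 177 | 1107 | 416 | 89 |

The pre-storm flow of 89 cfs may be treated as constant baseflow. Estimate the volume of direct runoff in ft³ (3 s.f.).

Direct-runoff ordinates (Q − Q_b): 0.0, 343.0, 1409.0, 810.0, 465.0, 267.0, 154.0, 88.0, 1018.0, 327.0, 0.0 cfs.
ΣQ_DR = 4881 cfs.
With Δt = 0.5 h = 1800 s, V = ΣQ_DR · Δt = 4881 × 1800 = 8.79 × 10^6 ft³.

V ≈ 8.79 × 10^6 ft³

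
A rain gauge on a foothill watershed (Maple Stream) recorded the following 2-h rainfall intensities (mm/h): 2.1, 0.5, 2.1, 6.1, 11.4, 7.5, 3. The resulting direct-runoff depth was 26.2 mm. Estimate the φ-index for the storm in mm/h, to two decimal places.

φ ≈ 3.97 mm/h

Only the 3 blocks with intensity above φ contribute runoff: 6.1, 11.4, 7.5 mm/h.
Σ(I−φ)·Δt = d  ⇒  (6.1+11.4+7.5 − 3φ)·2 = 26.2
φ = (25.00 − 26.2/2) / 3 = 3.97 mm/h.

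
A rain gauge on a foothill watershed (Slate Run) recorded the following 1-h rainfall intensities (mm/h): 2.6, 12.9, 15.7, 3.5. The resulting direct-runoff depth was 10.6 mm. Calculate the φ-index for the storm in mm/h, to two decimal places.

φ ≈ 9.00 mm/h

Only the 2 blocks with intensity above φ contribute runoff: 12.9, 15.7 mm/h.
Σ(I−φ)·Δt = d  ⇒  (12.9+15.7 − 2φ)·1 = 10.6
φ = (28.60 − 10.6/1) / 2 = 9.00 mm/h.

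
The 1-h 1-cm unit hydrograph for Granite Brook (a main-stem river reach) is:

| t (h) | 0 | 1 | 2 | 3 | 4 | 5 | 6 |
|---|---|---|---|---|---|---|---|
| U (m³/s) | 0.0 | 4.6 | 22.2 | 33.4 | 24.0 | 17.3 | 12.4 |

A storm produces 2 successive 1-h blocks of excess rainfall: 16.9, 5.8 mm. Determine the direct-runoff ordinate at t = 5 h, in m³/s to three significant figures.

Q ≈ 43.2 m³/s

By discrete convolution, Q_j = Σ (P_i / 10 mm) · U_{j−i}.
At t = 5 h (j=5): Q = (16.9/10)·17.3 + (5.8/10)·24.0 = 43.2 m³/s.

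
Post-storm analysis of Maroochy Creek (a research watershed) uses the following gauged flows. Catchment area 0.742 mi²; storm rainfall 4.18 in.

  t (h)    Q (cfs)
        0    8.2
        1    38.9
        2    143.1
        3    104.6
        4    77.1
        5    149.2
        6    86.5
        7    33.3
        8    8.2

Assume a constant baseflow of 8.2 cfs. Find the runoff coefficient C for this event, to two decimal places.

ΣQ_DR = 575.3 cfs; V = ΣQ_DR·Δt = 2.071 × 10^6 ft³.
Runoff depth d = V / A = 1.201 in.
C = d / P = 1.201 / 4.18 = 0.29.

C ≈ 0.29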